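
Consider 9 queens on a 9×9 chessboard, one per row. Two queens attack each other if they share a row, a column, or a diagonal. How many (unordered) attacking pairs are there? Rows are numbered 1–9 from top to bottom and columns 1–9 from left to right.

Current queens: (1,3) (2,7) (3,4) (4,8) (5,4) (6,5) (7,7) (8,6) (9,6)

6

Same column: (2,7)–(7,7) (column 7); (3,4)–(5,4) (column 4); (8,6)–(9,6) (column 6).
Same diagonal: (2,7)–(5,4) (|2−5| = |7−4| = 3); (5,4)–(6,5) (|5−6| = |4−5| = 1); (7,7)–(8,6) (|7−8| = |7−6| = 1).
Total attacking pairs: 6.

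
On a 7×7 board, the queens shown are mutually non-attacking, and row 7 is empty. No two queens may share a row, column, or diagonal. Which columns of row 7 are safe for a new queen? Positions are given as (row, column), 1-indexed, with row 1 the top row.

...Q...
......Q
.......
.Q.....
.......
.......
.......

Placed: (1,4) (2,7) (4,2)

columns 1, 3, 6

(1,4) attacks row 7 at column 4.
(2,7) attacks row 7 at column 7 and diagonals 2.
(4,2) attacks row 7 at column 2 and diagonals 5.
Attacked columns: {2, 4, 5, 7}. Safe: {1, 3, 6}.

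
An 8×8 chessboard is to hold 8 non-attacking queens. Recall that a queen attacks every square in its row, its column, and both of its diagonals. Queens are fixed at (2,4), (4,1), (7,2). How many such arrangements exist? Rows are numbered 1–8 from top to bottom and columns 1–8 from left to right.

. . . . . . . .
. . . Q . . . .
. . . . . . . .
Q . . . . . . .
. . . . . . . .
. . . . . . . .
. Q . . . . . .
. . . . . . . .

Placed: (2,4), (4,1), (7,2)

1

Branch on row 1: col 6 → 1; col 7 → 0.
Sum: 1 + 0 = 1.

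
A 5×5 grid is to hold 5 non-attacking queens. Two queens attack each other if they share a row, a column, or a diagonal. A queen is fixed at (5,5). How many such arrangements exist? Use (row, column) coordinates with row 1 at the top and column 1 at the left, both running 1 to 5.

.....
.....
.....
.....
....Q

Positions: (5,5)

Branch on row 1: col 2 → 1; col 3 → 1; col 4 → 0.
Sum: 1 + 1 + 0 = 2.

2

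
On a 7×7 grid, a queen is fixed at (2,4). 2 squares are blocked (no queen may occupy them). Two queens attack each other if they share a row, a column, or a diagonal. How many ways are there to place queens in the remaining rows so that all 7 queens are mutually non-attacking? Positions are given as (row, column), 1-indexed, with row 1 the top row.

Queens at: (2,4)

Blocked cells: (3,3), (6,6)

5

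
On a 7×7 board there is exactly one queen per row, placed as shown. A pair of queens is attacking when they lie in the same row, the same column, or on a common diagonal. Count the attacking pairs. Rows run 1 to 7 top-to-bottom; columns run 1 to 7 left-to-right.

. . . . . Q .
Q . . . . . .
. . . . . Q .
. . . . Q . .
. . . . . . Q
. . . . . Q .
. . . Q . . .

5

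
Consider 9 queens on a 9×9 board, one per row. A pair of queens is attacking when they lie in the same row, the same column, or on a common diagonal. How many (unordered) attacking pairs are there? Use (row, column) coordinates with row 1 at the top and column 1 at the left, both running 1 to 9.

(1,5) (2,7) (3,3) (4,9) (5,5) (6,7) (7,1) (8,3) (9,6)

7

Same column: (1,5)–(5,5) (column 5); (2,7)–(6,7) (column 7); (3,3)–(8,3) (column 3).
Same diagonal: (1,5)–(3,3) (|1−3| = |5−3| = 2); (2,7)–(4,9) (|2−4| = |7−9| = 2); (3,3)–(5,5) (|3−5| = |3−5| = 2); (4,9)–(6,7) (|4−6| = |9−7| = 2).
Total attacking pairs: 7.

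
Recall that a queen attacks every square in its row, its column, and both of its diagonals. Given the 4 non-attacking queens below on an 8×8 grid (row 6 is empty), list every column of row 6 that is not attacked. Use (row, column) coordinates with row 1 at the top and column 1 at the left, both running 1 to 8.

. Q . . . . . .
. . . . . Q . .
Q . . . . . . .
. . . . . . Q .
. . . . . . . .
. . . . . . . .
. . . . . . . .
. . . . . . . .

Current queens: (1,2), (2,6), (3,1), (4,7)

columns 3, 8

(1,2) attacks row 6 at column 2 and diagonals 7.
(2,6) attacks row 6 at column 6 and diagonals 2.
(3,1) attacks row 6 at column 1 and diagonals 4.
(4,7) attacks row 6 at column 7 and diagonals 5.
Attacked columns: {1, 2, 4, 5, 6, 7}. Safe: {3, 8}.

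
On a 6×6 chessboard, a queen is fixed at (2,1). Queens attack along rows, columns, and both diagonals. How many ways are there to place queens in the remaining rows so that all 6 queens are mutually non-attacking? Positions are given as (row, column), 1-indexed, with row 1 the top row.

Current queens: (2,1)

Branch on row 1: col 3 → 0; col 4 → 1; col 5 → 0; col 6 → 0.
Sum: 0 + 1 + 0 + 0 = 1.

1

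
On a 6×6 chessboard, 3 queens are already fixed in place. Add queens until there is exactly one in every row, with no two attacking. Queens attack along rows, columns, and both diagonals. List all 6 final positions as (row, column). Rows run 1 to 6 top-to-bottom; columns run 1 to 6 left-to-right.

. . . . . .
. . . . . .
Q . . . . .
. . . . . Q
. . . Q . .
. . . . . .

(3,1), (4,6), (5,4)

(1,5) (2,3) (3,1) (4,6) (5,4) (6,2)

Row 1: attacked by (3,1)→{1,3}; (4,6)→{3,6}; (5,4)→{4}. Safe: 2, 5. Place at column 5.
Row 2: attacked by (1,5)→{4,5,6}; (3,1)→{1,2}; (4,6)→{4,6}; (5,4)→{1,4}. Safe: 3. Place at column 3.
Row 6: attacked by (1,5)→{5}; (2,3)→{3}; (3,1)→{1,4}; (4,6)→{4,6}; (5,4)→{3,4,5}. Safe: 2. Place at column 2.
Columns [5, 3, 1, 6, 4, 2], r−c [-4, -1, 2, -2, 1, 4], r+c [6, 5, 4, 10, 9, 8] are all distinct, so no two queens attack.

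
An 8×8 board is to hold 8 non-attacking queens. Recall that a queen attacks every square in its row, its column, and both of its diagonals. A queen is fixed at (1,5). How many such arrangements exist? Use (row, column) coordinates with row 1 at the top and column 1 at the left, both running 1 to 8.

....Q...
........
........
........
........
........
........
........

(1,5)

Branch on row 2: col 1 → 3; col 2 → 4; col 3 → 3; col 7 → 6; col 8 → 2.
Sum: 3 + 4 + 3 + 6 + 2 = 18.

18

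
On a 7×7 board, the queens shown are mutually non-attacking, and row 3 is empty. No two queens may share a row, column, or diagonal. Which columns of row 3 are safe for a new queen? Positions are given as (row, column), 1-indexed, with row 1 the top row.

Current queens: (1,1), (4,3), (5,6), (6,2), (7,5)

columns 7

(1,1) attacks row 3 at column 1 and diagonals 3.
(4,3) attacks row 3 at column 3 and diagonals 2, 4.
(5,6) attacks row 3 at column 6 and diagonals 4.
(6,2) attacks row 3 at column 2 and diagonals 5.
(7,5) attacks row 3 at column 5 and diagonals 1.
Attacked columns: {1, 2, 3, 4, 5, 6}. Safe: {7}.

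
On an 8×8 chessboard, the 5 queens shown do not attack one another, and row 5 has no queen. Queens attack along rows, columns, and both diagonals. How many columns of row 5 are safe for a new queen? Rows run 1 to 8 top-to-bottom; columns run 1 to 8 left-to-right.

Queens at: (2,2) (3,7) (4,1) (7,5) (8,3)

2

(2,2) attacks row 5 at column 2 and diagonals 5.
(3,7) attacks row 5 at column 7 and diagonals 5.
(4,1) attacks row 5 at column 1 and diagonals 2.
(7,5) attacks row 5 at column 5 and diagonals 3, 7.
(8,3) attacks row 5 at column 3 and diagonals 6.
Attacked columns: {1, 2, 3, 5, 6, 7}. Safe: {4, 8}.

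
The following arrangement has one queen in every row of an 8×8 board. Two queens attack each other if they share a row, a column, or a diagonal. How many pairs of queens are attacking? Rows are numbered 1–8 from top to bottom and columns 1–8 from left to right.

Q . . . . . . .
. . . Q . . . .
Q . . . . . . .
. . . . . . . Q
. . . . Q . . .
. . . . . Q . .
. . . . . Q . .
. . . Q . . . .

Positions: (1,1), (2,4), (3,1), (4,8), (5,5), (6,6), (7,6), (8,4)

9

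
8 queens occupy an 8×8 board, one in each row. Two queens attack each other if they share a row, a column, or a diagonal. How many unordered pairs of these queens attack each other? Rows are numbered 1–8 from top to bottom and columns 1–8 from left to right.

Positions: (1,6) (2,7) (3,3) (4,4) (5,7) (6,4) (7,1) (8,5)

Same column: (2,7)–(5,7) (column 7); (4,4)–(6,4) (column 4).
Same diagonal: (1,6)–(2,7) (|1−2| = |6−7| = 1); (3,3)–(4,4) (|3−4| = |3−4| = 1); (4,4)–(7,1) (|4−7| = |4−1| = 3).
Total attacking pairs: 5.

5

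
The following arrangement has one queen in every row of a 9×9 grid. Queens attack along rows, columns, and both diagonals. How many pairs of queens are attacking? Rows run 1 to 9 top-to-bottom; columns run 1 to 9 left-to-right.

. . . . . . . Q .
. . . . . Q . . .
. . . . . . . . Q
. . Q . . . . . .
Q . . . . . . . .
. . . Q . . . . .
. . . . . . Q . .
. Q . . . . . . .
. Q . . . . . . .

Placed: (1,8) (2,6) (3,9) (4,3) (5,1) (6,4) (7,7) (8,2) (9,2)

2

Same column: (8,2)–(9,2) (column 2).
Same diagonal: (6,4)–(8,2) (|6−8| = |4−2| = 2).
Total attacking pairs: 2.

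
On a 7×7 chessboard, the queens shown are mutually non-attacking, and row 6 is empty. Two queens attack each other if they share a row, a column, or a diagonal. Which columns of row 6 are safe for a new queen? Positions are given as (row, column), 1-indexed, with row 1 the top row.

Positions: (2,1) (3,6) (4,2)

(2,1) attacks row 6 at column 1 and diagonals 5.
(3,6) attacks row 6 at column 6 and diagonals 3.
(4,2) attacks row 6 at column 2 and diagonals 4.
Attacked columns: {1, 2, 3, 4, 5, 6}. Safe: {7}.

columns 7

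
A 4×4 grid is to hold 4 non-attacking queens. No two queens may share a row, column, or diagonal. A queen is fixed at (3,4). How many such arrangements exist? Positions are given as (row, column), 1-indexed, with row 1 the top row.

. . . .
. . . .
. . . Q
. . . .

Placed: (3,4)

1

Branch on row 1: col 1 → 0; col 3 → 1.
Sum: 0 + 1 = 1.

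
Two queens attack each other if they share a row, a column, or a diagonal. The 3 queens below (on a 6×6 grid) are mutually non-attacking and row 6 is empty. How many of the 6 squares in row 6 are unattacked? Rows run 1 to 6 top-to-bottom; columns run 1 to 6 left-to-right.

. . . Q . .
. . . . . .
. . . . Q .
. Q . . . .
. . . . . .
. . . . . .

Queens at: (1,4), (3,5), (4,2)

(1,4) attacks row 6 at column 4.
(3,5) attacks row 6 at column 5 and diagonals 2.
(4,2) attacks row 6 at column 2 and diagonals 4.
Attacked columns: {2, 4, 5}. Safe: {1, 3, 6}.

3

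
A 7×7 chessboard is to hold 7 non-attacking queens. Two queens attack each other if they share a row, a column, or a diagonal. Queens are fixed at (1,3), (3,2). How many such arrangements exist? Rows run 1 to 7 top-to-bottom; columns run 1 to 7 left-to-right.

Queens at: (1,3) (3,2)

2

Branch on row 2: col 5 → 0; col 6 → 1; col 7 → 1.
Sum: 0 + 1 + 1 = 2.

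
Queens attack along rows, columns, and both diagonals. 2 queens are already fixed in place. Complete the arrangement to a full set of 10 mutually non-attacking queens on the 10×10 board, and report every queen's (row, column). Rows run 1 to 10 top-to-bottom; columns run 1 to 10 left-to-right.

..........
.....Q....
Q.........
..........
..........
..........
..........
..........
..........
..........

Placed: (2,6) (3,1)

(1,8) (2,6) (3,1) (4,3) (5,7) (6,9) (7,4) (8,2) (9,5) (10,10)

Row 1: attacked by (2,6)→{5,6,7}; (3,1)→{1,3}. Safe: 2, 4, 8, 9, 10. Place at column 8.
Row 4: attacked by (1,8)→{5,8}; (2,6)→{4,6,8}; (3,1)→{1,2}. Safe: 3, 7, 9, 10. Place at column 3.
Row 5: attacked by (1,8)→{4,8}; (2,6)→{3,6,9}; (3,1)→{1,3}; (4,3)→{2,3,4}. Safe: 5, 7, 10. Place at column 7.
Row 6: attacked by (1,8)→{3,8}; (2,6)→{2,6,10}; (3,1)→{1,4}; (4,3)→{1,3,5}; (5,7)→{6,7,8}. Safe: 9. Place at column 9.
Row 7: attacked by (1,8)→{2,8}; (2,6)→{1,6}; (3,1)→{1,5}; (4,3)→{3,6}; (5,7)→{5,7,9}; (6,9)→{8,9,10}. Safe: 4. Place at column 4.
Row 8: attacked by (1,8)→{1,8}; (2,6)→{6}; (3,1)→{1,6}; (4,3)→{3,7}; (5,7)→{4,7,10}; (6,9)→{7,9}; (7,4)→{3,4,5}. Safe: 2. Place at column 2.
Row 9: attacked by (1,8)→{8}; (2,6)→{6}; (3,1)→{1,7}; (4,3)→{3,8}; (5,7)→{3,7}; (6,9)→{6,9}; (7,4)→{2,4,6}; (8,2)→{1,2,3}. Safe: 5, 10. Place at column 5.
Row 10: attacked by (1,8)→{8}; (2,6)→{6}; (3,1)→{1,8}; (4,3)→{3,9}; (5,7)→{2,7}; (6,9)→{5,9}; (7,4)→{1,4,7}; (8,2)→{2,4}; (9,5)→{4,5,6}. Safe: 10. Place at column 10.
Columns [8, 6, 1, 3, 7, 9, 4, 2, 5, 10], r−c [-7, -4, 2, 1, -2, -3, 3, 6, 4, 0], r+c [9, 8, 4, 7, 12, 15, 11, 10, 14, 20] are all distinct, so no two queens attack.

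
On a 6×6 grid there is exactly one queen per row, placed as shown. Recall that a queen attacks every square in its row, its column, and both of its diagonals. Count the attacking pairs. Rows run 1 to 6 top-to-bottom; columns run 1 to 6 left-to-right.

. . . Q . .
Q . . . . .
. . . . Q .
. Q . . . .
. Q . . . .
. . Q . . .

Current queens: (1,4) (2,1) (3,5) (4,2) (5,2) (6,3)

Same column: (4,2)–(5,2) (column 2).
Same diagonal: (5,2)–(6,3) (|5−6| = |2−3| = 1).
Total attacking pairs: 2.

2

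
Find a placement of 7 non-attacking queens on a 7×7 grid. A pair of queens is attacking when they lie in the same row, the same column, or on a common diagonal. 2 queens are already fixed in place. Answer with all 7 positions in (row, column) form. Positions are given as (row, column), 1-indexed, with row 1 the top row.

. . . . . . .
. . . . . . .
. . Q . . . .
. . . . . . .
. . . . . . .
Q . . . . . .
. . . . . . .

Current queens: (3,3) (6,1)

(1,2) (2,6) (3,3) (4,7) (5,4) (6,1) (7,5)

Row 1: attacked by (3,3)→{1,3,5}; (6,1)→{1,6}. Safe: 2, 4, 7. Place at column 2.
Row 2: attacked by (1,2)→{1,2,3}; (3,3)→{2,3,4}; (6,1)→{1,5}. Safe: 6, 7. Place at column 6.
Row 4: attacked by (1,2)→{2,5}; (2,6)→{4,6}; (3,3)→{2,3,4}; (6,1)→{1,3}. Safe: 7. Place at column 7.
Row 5: attacked by (1,2)→{2,6}; (2,6)→{3,6}; (3,3)→{1,3,5}; (4,7)→{6,7}; (6,1)→{1,2}. Safe: 4. Place at column 4.
Row 7: attacked by (1,2)→{2}; (2,6)→{1,6}; (3,3)→{3,7}; (4,7)→{4,7}; (5,4)→{2,4,6}; (6,1)→{1,2}. Safe: 5. Place at column 5.
Columns [2, 6, 3, 7, 4, 1, 5], r−c [-1, -4, 0, -3, 1, 5, 2], r+c [3, 8, 6, 11, 9, 7, 12] are all distinct, so no two queens attack.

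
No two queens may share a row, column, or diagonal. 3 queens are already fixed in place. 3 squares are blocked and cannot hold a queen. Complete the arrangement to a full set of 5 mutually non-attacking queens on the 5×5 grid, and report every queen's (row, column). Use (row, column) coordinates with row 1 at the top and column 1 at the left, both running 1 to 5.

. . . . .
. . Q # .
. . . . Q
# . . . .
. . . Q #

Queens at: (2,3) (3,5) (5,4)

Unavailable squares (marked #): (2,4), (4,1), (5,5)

Row 1: attacked by (2,3)→{2,3,4}; (3,5)→{3,5}; (5,4)→{4}. Safe: 1. Place at column 1.
Row 4: attacked by (1,1)→{1,4}; (2,3)→{1,3,5}; (3,5)→{4,5}; (5,4)→{3,4,5}. Blocked: 1. Safe: 2. Place at column 2.
Columns [1, 3, 5, 2, 4], r−c [0, -1, -2, 2, 1], r+c [2, 5, 8, 6, 9] are all distinct, so no two queens attack.

(1,1) (2,3) (3,5) (4,2) (5,4)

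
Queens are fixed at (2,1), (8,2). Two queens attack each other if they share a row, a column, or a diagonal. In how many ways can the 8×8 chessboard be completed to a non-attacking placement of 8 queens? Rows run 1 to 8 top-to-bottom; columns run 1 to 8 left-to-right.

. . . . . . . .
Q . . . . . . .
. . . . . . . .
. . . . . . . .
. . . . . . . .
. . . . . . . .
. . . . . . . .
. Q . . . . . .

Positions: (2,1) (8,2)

1

Branch on row 1: col 3 → 0; col 4 → 1; col 5 → 0; col 6 → 0; col 7 → 0; col 8 → 0.
Sum: 0 + 1 + 0 + 0 + 0 + 0 = 1.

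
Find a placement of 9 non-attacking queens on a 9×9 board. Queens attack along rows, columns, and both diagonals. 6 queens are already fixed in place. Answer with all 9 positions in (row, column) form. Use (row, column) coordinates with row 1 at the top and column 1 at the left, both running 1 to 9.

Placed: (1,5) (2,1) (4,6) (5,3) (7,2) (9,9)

(1,5) (2,1) (3,8) (4,6) (5,3) (6,7) (7,2) (8,4) (9,9)

Row 3: attacked by (1,5)→{3,5,7}; (2,1)→{1,2}; (4,6)→{5,6,7}; (5,3)→{1,3,5}; (7,2)→{2,6}; (9,9)→{3,9}. Safe: 4, 8. Place at column 8.
Row 6: attacked by (1,5)→{5}; (2,1)→{1,5}; (3,8)→{5,8}; (4,6)→{4,6,8}; (5,3)→{2,3,4}; (7,2)→{1,2,3}; (9,9)→{6,9}. Safe: 7. Place at column 7.
Row 8: attacked by (1,5)→{5}; (2,1)→{1,7}; (3,8)→{3,8}; (4,6)→{2,6}; (5,3)→{3,6}; (6,7)→{5,7,9}; (7,2)→{1,2,3}; (9,9)→{8,9}. Safe: 4. Place at column 4.
Columns [5, 1, 8, 6, 3, 7, 2, 4, 9], r−c [-4, 1, -5, -2, 2, -1, 5, 4, 0], r+c [6, 3, 11, 10, 8, 13, 9, 12, 18] are all distinct, so no two queens attack.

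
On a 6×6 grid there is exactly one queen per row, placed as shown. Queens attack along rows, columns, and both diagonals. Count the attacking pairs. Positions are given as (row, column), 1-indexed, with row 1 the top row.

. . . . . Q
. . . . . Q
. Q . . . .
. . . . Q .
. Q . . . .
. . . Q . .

3

Same column: (1,6)–(2,6) (column 6); (3,2)–(5,2) (column 2).
Same diagonal: (1,6)–(5,2) (|1−5| = |6−2| = 4).
Total attacking pairs: 3.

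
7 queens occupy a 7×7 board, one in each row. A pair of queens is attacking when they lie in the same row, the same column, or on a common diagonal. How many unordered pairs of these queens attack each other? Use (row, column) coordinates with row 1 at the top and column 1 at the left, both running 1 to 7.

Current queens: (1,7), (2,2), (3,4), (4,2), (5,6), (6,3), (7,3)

3

Same column: (2,2)–(4,2) (column 2); (6,3)–(7,3) (column 3).
Same diagonal: (3,4)–(5,6) (|3−5| = |4−6| = 2).
Total attacking pairs: 3.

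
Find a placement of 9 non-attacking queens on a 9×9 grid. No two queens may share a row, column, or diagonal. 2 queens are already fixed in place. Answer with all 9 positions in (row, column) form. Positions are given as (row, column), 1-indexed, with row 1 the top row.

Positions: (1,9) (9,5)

Row 2: attacked by (1,9)→{8,9}; (9,5)→{5}. Safe: 1, 2, 3, 4, 6, 7. Place at column 7.
Row 3: attacked by (1,9)→{7,9}; (2,7)→{6,7,8}; (9,5)→{5}. Safe: 1, 2, 3, 4. Place at column 4.
Row 4: attacked by (1,9)→{6,9}; (2,7)→{5,7,9}; (3,4)→{3,4,5}; (9,5)→{5}. Safe: 1, 2, 8. Place at column 2.
Row 5: attacked by (1,9)→{5,9}; (2,7)→{4,7}; (3,4)→{2,4,6}; (4,2)→{1,2,3}; (9,5)→{1,5,9}. Safe: 8. Place at column 8.
Row 6: attacked by (1,9)→{4,9}; (2,7)→{3,7}; (3,4)→{1,4,7}; (4,2)→{2,4}; (5,8)→{7,8,9}; (9,5)→{2,5,8}. Safe: 6. Place at column 6.
Row 7: attacked by (1,9)→{3,9}; (2,7)→{2,7}; (3,4)→{4,8}; (4,2)→{2,5}; (5,8)→{6,8}; (6,6)→{5,6,7}; (9,5)→{3,5,7}. Safe: 1. Place at column 1.
Row 8: attacked by (1,9)→{2,9}; (2,7)→{1,7}; (3,4)→{4,9}; (4,2)→{2,6}; (5,8)→{5,8}; (6,6)→{4,6,8}; (7,1)→{1,2}; (9,5)→{4,5,6}. Safe: 3. Place at column 3.
Columns [9, 7, 4, 2, 8, 6, 1, 3, 5], r−c [-8, -5, -1, 2, -3, 0, 6, 5, 4], r+c [10, 9, 7, 6, 13, 12, 8, 11, 14] are all distinct, so no two queens attack.

(1,9) (2,7) (3,4) (4,2) (5,8) (6,6) (7,1) (8,3) (9,5)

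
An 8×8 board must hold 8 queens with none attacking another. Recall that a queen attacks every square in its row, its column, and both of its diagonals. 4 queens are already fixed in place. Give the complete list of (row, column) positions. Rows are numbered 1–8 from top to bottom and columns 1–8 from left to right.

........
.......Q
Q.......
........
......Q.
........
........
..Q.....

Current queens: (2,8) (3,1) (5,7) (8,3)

Row 1: attacked by (2,8)→{7,8}; (3,1)→{1,3}; (5,7)→{3,7}; (8,3)→{3}. Safe: 2, 4, 5, 6. Place at column 4.
Row 4: attacked by (1,4)→{1,4,7}; (2,8)→{6,8}; (3,1)→{1,2}; (5,7)→{6,7,8}; (8,3)→{3,7}. Safe: 5. Place at column 5.
Row 6: attacked by (1,4)→{4}; (2,8)→{4,8}; (3,1)→{1,4}; (4,5)→{3,5,7}; (5,7)→{6,7,8}; (8,3)→{1,3,5}. Safe: 2. Place at column 2.
Row 7: attacked by (1,4)→{4}; (2,8)→{3,8}; (3,1)→{1,5}; (4,5)→{2,5,8}; (5,7)→{5,7}; (6,2)→{1,2,3}; (8,3)→{2,3,4}. Safe: 6. Place at column 6.
Columns [4, 8, 1, 5, 7, 2, 6, 3], r−c [-3, -6, 2, -1, -2, 4, 1, 5], r+c [5, 10, 4, 9, 12, 8, 13, 11] are all distinct, so no two queens attack.

(1,4) (2,8) (3,1) (4,5) (5,7) (6,2) (7,6) (8,3)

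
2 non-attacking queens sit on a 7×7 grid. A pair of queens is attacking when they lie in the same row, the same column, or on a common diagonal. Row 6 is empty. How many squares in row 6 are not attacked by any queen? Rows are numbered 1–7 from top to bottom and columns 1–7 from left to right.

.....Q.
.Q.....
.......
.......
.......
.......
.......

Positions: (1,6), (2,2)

(1,6) attacks row 6 at column 6 and diagonals 1.
(2,2) attacks row 6 at column 2 and diagonals 6.
Attacked columns: {1, 2, 6}. Safe: {3, 4, 5, 7}.

4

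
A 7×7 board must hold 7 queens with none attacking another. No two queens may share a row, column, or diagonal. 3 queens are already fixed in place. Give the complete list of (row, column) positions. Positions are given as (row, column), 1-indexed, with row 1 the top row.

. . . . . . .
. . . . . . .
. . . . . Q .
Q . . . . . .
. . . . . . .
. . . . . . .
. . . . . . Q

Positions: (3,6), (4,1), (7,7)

(1,2) (2,4) (3,6) (4,1) (5,3) (6,5) (7,7)

Row 1: attacked by (3,6)→{4,6}; (4,1)→{1,4}; (7,7)→{1,7}. Safe: 2, 3, 5. Place at column 2.
Row 2: attacked by (1,2)→{1,2,3}; (3,6)→{5,6,7}; (4,1)→{1,3}; (7,7)→{2,7}. Safe: 4. Place at column 4.
Row 5: attacked by (1,2)→{2,6}; (2,4)→{1,4,7}; (3,6)→{4,6}; (4,1)→{1,2}; (7,7)→{5,7}. Safe: 3. Place at column 3.
Row 6: attacked by (1,2)→{2,7}; (2,4)→{4}; (3,6)→{3,6}; (4,1)→{1,3}; (5,3)→{2,3,4}; (7,7)→{6,7}. Safe: 5. Place at column 5.
Columns [2, 4, 6, 1, 3, 5, 7], r−c [-1, -2, -3, 3, 2, 1, 0], r+c [3, 6, 9, 5, 8, 11, 14] are all distinct, so no two queens attack.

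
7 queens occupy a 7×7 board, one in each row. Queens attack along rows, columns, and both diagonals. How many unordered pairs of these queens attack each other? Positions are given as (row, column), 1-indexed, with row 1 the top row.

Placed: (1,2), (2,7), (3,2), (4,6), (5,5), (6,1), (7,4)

2

Same column: (1,2)–(3,2) (column 2).
Same diagonal: (4,6)–(5,5) (|4−5| = |6−5| = 1).
Total attacking pairs: 2.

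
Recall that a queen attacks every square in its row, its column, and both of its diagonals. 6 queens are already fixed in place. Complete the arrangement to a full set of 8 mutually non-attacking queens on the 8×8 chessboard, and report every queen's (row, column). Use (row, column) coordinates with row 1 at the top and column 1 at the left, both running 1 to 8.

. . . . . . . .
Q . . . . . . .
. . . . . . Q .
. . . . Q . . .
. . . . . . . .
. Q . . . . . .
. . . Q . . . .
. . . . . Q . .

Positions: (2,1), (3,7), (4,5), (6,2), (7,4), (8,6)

Row 1: attacked by (2,1)→{1,2}; (3,7)→{5,7}; (4,5)→{2,5,8}; (6,2)→{2,7}; (7,4)→{4}; (8,6)→{6}. Safe: 3. Place at column 3.
Row 5: attacked by (1,3)→{3,7}; (2,1)→{1,4}; (3,7)→{5,7}; (4,5)→{4,5,6}; (6,2)→{1,2,3}; (7,4)→{2,4,6}; (8,6)→{3,6}. Safe: 8. Place at column 8.
Columns [3, 1, 7, 5, 8, 2, 4, 6], r−c [-2, 1, -4, -1, -3, 4, 3, 2], r+c [4, 3, 10, 9, 13, 8, 11, 14] are all distinct, so no two queens attack.

(1,3) (2,1) (3,7) (4,5) (5,8) (6,2) (7,4) (8,6)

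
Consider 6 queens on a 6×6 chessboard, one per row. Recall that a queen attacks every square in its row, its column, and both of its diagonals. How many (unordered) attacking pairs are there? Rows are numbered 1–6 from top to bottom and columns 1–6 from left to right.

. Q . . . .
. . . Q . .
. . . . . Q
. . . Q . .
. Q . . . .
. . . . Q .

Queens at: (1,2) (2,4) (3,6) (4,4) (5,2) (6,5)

2

Same column: (1,2)–(5,2) (column 2); (2,4)–(4,4) (column 4).
Total attacking pairs: 2.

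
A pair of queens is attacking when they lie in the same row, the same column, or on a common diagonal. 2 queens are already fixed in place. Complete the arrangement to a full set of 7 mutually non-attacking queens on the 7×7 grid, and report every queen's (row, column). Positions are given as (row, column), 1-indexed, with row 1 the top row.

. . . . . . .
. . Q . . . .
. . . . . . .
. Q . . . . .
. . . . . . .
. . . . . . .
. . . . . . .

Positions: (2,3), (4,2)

Row 1: attacked by (2,3)→{2,3,4}; (4,2)→{2,5}. Safe: 1, 6, 7. Place at column 7.
Row 3: attacked by (1,7)→{5,7}; (2,3)→{2,3,4}; (4,2)→{1,2,3}. Safe: 6. Place at column 6.
Row 5: attacked by (1,7)→{3,7}; (2,3)→{3,6}; (3,6)→{4,6}; (4,2)→{1,2,3}. Safe: 5. Place at column 5.
Row 6: attacked by (1,7)→{2,7}; (2,3)→{3,7}; (3,6)→{3,6}; (4,2)→{2,4}; (5,5)→{4,5,6}. Safe: 1. Place at column 1.
Row 7: attacked by (1,7)→{1,7}; (2,3)→{3}; (3,6)→{2,6}; (4,2)→{2,5}; (5,5)→{3,5,7}; (6,1)→{1,2}. Safe: 4. Place at column 4.
Columns [7, 3, 6, 2, 5, 1, 4], r−c [-6, -1, -3, 2, 0, 5, 3], r+c [8, 5, 9, 6, 10, 7, 11] are all distinct, so no two queens attack.

(1,7) (2,3) (3,6) (4,2) (5,5) (6,1) (7,4)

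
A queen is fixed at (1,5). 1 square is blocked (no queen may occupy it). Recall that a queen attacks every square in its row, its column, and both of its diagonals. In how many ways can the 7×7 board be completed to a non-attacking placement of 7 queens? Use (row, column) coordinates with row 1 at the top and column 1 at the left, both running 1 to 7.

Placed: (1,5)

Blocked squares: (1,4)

Branch on row 2: col 1 → 2; col 2 → 1; col 3 → 1; col 7 → 2.
Sum: 2 + 1 + 1 + 2 = 6.

6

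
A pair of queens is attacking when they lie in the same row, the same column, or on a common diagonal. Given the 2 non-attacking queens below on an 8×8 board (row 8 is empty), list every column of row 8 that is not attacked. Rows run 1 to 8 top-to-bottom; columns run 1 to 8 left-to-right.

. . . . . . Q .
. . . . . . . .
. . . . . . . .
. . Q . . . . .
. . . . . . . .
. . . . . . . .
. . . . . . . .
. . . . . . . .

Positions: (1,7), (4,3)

columns 1, 2, 4, 5, 6, 8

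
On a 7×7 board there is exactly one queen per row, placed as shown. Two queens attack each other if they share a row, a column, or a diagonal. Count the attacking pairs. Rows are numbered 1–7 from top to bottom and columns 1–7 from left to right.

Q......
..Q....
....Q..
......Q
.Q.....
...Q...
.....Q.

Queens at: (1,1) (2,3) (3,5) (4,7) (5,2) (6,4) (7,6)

All columns are distinct and no two queens satisfy |Δrow| = |Δcol|, so no pair attacks.

0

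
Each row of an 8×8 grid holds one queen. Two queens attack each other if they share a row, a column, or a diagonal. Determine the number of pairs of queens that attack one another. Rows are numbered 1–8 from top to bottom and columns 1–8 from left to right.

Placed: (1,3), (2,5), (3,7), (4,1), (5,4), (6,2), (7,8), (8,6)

All columns are distinct and no two queens satisfy |Δrow| = |Δcol|, so no pair attacks.

0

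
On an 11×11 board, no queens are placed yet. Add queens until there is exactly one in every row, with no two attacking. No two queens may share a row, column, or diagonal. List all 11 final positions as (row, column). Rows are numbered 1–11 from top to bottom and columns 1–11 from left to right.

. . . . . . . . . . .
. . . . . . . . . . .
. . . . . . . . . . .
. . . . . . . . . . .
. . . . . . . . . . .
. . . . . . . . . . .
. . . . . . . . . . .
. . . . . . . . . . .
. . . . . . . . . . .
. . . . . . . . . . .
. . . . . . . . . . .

(1,8) (2,5) (3,7) (4,4) (5,1) (6,11) (7,6) (8,3) (9,10) (10,2) (11,9)

Row 1: Safe: 1, 2, 3, 4, 5, 6, 7, 8, 9, 10, 11. Place at column 8.
Row 2: attacked by (1,8)→{7,8,9}. Safe: 1, 2, 3, 4, 5, 6, 10, 11. Place at column 5.
Row 3: attacked by (1,8)→{6,8,10}; (2,5)→{4,5,6}. Safe: 1, 2, 3, 7, 9, 11. Place at column 7.
Row 4: attacked by (1,8)→{5,8,11}; (2,5)→{3,5,7}; (3,7)→{6,7,8}. Safe: 1, 2, 4, 9, 10. Place at column 4.
Row 5: attacked by (1,8)→{4,8}; (2,5)→{2,5,8}; (3,7)→{5,7,9}; (4,4)→{3,4,5}. Safe: 1, 6, 10, 11. Place at column 1.
Row 6: attacked by (1,8)→{3,8}; (2,5)→{1,5,9}; (3,7)→{4,7,10}; (4,4)→{2,4,6}; (5,1)→{1,2}. Safe: 11. Place at column 11.
Row 7: attacked by (1,8)→{2,8}; (2,5)→{5,10}; (3,7)→{3,7,11}; (4,4)→{1,4,7}; (5,1)→{1,3}; (6,11)→{10,11}. Safe: 6, 9. Place at column 6.
Row 8: attacked by (1,8)→{1,8}; (2,5)→{5,11}; (3,7)→{2,7}; (4,4)→{4,8}; (5,1)→{1,4}; (6,11)→{9,11}; (7,6)→{5,6,7}. Safe: 3, 10. Place at column 3.
Row 9: attacked by (1,8)→{8}; (2,5)→{5}; (3,7)→{1,7}; (4,4)→{4,9}; (5,1)→{1,5}; (6,11)→{8,11}; (7,6)→{4,6,8}; (8,3)→{2,3,4}. Safe: 10. Place at column 10.
Row 10: attacked by (1,8)→{8}; (2,5)→{5}; (3,7)→{7}; (4,4)→{4,10}; (5,1)→{1,6}; (6,11)→{7,11}; (7,6)→{3,6,9}; (8,3)→{1,3,5}; (9,10)→{9,10,11}. Safe: 2. Place at column 2.
Row 11: attacked by (1,8)→{8}; (2,5)→{5}; (3,7)→{7}; (4,4)→{4,11}; (5,1)→{1,7}; (6,11)→{6,11}; (7,6)→{2,6,10}; (8,3)→{3,6}; (9,10)→{8,10}; (10,2)→{1,2,3}. Safe: 9. Place at column 9.
Columns [8, 5, 7, 4, 1, 11, 6, 3, 10, 2, 9], r−c [-7, -3, -4, 0, 4, -5, 1, 5, -1, 8, 2], r+c [9, 7, 10, 8, 6, 17, 13, 11, 19, 12, 20] are all distinct, so no two queens attack.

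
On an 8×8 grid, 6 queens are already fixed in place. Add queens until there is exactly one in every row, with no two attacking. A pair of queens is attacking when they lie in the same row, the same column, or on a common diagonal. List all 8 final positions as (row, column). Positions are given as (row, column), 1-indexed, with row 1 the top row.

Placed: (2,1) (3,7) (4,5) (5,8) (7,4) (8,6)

Row 1: attacked by (2,1)→{1,2}; (3,7)→{5,7}; (4,5)→{2,5,8}; (5,8)→{4,8}; (7,4)→{4}; (8,6)→{6}. Safe: 3. Place at column 3.
Row 6: attacked by (1,3)→{3,8}; (2,1)→{1,5}; (3,7)→{4,7}; (4,5)→{3,5,7}; (5,8)→{7,8}; (7,4)→{3,4,5}; (8,6)→{4,6,8}. Safe: 2. Place at column 2.
Columns [3, 1, 7, 5, 8, 2, 4, 6], r−c [-2, 1, -4, -1, -3, 4, 3, 2], r+c [4, 3, 10, 9, 13, 8, 11, 14] are all distinct, so no two queens attack.

(1,3) (2,1) (3,7) (4,5) (5,8) (6,2) (7,4) (8,6)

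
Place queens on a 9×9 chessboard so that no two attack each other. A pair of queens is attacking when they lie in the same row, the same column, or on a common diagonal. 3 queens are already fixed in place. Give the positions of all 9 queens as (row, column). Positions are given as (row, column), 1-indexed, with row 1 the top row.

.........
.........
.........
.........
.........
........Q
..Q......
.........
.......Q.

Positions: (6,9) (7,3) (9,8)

(1,5) (2,2) (3,4) (4,1) (5,7) (6,9) (7,3) (8,6) (9,8)

Row 1: attacked by (6,9)→{4,9}; (7,3)→{3,9}; (9,8)→{8}. Safe: 1, 2, 5, 6, 7. Place at column 5.
Row 2: attacked by (1,5)→{4,5,6}; (6,9)→{5,9}; (7,3)→{3,8}; (9,8)→{1,8}. Safe: 2, 7. Place at column 2.
Row 3: attacked by (1,5)→{3,5,7}; (2,2)→{1,2,3}; (6,9)→{6,9}; (7,3)→{3,7}; (9,8)→{2,8}. Safe: 4. Place at column 4.
Row 4: attacked by (1,5)→{2,5,8}; (2,2)→{2,4}; (3,4)→{3,4,5}; (6,9)→{7,9}; (7,3)→{3,6}; (9,8)→{3,8}. Safe: 1. Place at column 1.
Row 5: attacked by (1,5)→{1,5,9}; (2,2)→{2,5}; (3,4)→{2,4,6}; (4,1)→{1,2}; (6,9)→{8,9}; (7,3)→{1,3,5}; (9,8)→{4,8}. Safe: 7. Place at column 7.
Row 8: attacked by (1,5)→{5}; (2,2)→{2,8}; (3,4)→{4,9}; (4,1)→{1,5}; (5,7)→{4,7}; (6,9)→{7,9}; (7,3)→{2,3,4}; (9,8)→{7,8,9}. Safe: 6. Place at column 6.
Columns [5, 2, 4, 1, 7, 9, 3, 6, 8], r−c [-4, 0, -1, 3, -2, -3, 4, 2, 1], r+c [6, 4, 7, 5, 12, 15, 10, 14, 17] are all distinct, so no two queens attack.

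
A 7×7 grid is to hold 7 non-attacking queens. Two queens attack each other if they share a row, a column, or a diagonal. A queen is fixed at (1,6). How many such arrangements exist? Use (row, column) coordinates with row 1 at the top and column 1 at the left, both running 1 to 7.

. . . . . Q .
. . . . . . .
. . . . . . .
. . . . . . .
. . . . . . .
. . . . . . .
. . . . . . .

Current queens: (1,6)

7

Branch on row 2: col 1 → 1; col 2 → 1; col 3 → 3; col 4 → 2.
Sum: 1 + 1 + 3 + 2 = 7.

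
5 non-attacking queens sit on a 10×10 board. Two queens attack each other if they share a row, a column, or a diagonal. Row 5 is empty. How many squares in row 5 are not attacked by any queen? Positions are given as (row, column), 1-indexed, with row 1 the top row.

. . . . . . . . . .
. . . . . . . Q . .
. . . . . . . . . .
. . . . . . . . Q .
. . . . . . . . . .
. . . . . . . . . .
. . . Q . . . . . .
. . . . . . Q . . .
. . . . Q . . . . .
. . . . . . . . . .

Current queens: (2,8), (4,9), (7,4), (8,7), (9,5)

1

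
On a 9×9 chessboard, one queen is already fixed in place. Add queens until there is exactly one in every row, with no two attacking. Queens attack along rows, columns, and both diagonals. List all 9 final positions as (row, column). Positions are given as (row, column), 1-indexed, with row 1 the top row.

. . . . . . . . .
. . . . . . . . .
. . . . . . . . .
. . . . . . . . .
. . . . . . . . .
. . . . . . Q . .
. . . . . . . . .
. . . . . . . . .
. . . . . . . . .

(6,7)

(1,3) (2,5) (3,2) (4,8) (5,1) (6,7) (7,4) (8,6) (9,9)

Row 1: attacked by (6,7)→{2,7}. Safe: 1, 3, 4, 5, 6, 8, 9. Place at column 3.
Row 2: attacked by (1,3)→{2,3,4}; (6,7)→{3,7}. Safe: 1, 5, 6, 8, 9. Place at column 5.
Row 3: attacked by (1,3)→{1,3,5}; (2,5)→{4,5,6}; (6,7)→{4,7}. Safe: 2, 8, 9. Place at column 2.
Row 4: attacked by (1,3)→{3,6}; (2,5)→{3,5,7}; (3,2)→{1,2,3}; (6,7)→{5,7,9}. Safe: 4, 8. Place at column 8.
Row 5: attacked by (1,3)→{3,7}; (2,5)→{2,5,8}; (3,2)→{2,4}; (4,8)→{7,8,9}; (6,7)→{6,7,8}. Safe: 1. Place at column 1.
Row 7: attacked by (1,3)→{3,9}; (2,5)→{5}; (3,2)→{2,6}; (4,8)→{5,8}; (5,1)→{1,3}; (6,7)→{6,7,8}. Safe: 4. Place at column 4.
Row 8: attacked by (1,3)→{3}; (2,5)→{5}; (3,2)→{2,7}; (4,8)→{4,8}; (5,1)→{1,4}; (6,7)→{5,7,9}; (7,4)→{3,4,5}. Safe: 6. Place at column 6.
Row 9: attacked by (1,3)→{3}; (2,5)→{5}; (3,2)→{2,8}; (4,8)→{3,8}; (5,1)→{1,5}; (6,7)→{4,7}; (7,4)→{2,4,6}; (8,6)→{5,6,7}. Safe: 9. Place at column 9.
Columns [3, 5, 2, 8, 1, 7, 4, 6, 9], r−c [-2, -3, 1, -4, 4, -1, 3, 2, 0], r+c [4, 7, 5, 12, 6, 13, 11, 14, 18] are all distinct, so no two queens attack.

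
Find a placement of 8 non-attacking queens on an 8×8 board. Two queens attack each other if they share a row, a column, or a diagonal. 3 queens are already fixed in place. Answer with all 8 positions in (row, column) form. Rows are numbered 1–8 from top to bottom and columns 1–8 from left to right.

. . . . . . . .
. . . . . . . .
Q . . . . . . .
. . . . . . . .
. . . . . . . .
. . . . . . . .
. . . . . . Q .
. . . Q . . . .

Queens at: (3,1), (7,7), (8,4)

Row 1: attacked by (3,1)→{1,3}; (7,7)→{1,7}; (8,4)→{4}. Safe: 2, 5, 6, 8. Place at column 8.
Row 2: attacked by (1,8)→{7,8}; (3,1)→{1,2}; (7,7)→{2,7}; (8,4)→{4}. Safe: 3, 5, 6. Place at column 3.
Row 4: attacked by (1,8)→{5,8}; (2,3)→{1,3,5}; (3,1)→{1,2}; (7,7)→{4,7}; (8,4)→{4,8}. Safe: 6. Place at column 6.
Row 5: attacked by (1,8)→{4,8}; (2,3)→{3,6}; (3,1)→{1,3}; (4,6)→{5,6,7}; (7,7)→{5,7}; (8,4)→{1,4,7}. Safe: 2. Place at column 2.
Row 6: attacked by (1,8)→{3,8}; (2,3)→{3,7}; (3,1)→{1,4}; (4,6)→{4,6,8}; (5,2)→{1,2,3}; (7,7)→{6,7,8}; (8,4)→{2,4,6}. Safe: 5. Place at column 5.
Columns [8, 3, 1, 6, 2, 5, 7, 4], r−c [-7, -1, 2, -2, 3, 1, 0, 4], r+c [9, 5, 4, 10, 7, 11, 14, 12] are all distinct, so no two queens attack.

(1,8) (2,3) (3,1) (4,6) (5,2) (6,5) (7,7) (8,4)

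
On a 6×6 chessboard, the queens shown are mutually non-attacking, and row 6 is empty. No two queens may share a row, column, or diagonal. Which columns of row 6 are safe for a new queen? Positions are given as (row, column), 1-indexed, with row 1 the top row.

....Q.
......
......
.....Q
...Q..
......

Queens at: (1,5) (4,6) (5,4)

(1,5) attacks row 6 at column 5.
(4,6) attacks row 6 at column 6 and diagonals 4.
(5,4) attacks row 6 at column 4 and diagonals 3, 5.
Attacked columns: {3, 4, 5, 6}. Safe: {1, 2}.

columns 1, 2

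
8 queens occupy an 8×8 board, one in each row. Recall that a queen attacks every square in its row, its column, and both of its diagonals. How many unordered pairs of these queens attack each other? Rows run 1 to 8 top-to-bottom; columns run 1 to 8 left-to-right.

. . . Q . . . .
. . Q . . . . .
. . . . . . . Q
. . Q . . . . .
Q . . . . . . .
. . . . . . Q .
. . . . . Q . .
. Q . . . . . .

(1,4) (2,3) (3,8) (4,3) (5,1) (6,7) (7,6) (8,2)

Same column: (2,3)–(4,3) (column 3).
Same diagonal: (1,4)–(2,3) (|1−2| = |4−3| = 1); (2,3)–(6,7) (|2−6| = |3−7| = 4); (4,3)–(7,6) (|4−7| = |3−6| = 3); (6,7)–(7,6) (|6−7| = |7−6| = 1).
Total attacking pairs: 5.

5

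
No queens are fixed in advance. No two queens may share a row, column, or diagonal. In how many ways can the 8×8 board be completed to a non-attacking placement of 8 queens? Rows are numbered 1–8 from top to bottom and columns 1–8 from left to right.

92

Branch on row 1: col 1 → 4; col 2 → 8; col 3 → 16; col 4 → 18; col 5 → 18; col 6 → 16; col 7 → 8; col 8 → 4.
Sum: 4 + 8 + 16 + 18 + 18 + 16 + 8 + 4 = 92.
(This is the classic 8-queens count.)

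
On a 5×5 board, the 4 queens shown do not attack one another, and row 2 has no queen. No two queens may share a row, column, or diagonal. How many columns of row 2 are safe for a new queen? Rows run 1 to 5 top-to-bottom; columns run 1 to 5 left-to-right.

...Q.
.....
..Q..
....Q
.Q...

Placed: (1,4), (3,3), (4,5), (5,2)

(1,4) attacks row 2 at column 4 and diagonals 3, 5.
(3,3) attacks row 2 at column 3 and diagonals 2, 4.
(4,5) attacks row 2 at column 5 and diagonals 3.
(5,2) attacks row 2 at column 2 and diagonals 5.
Attacked columns: {2, 3, 4, 5}. Safe: {1}.

1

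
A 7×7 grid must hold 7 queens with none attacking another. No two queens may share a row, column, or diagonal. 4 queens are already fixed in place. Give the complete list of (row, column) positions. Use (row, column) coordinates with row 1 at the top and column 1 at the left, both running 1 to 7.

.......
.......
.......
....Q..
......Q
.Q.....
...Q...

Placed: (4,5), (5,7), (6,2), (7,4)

(1,6) (2,1) (3,3) (4,5) (5,7) (6,2) (7,4)

Row 1: attacked by (4,5)→{2,5}; (5,7)→{3,7}; (6,2)→{2,7}; (7,4)→{4}. Safe: 1, 6. Place at column 6.
Row 2: attacked by (1,6)→{5,6,7}; (4,5)→{3,5,7}; (5,7)→{4,7}; (6,2)→{2,6}; (7,4)→{4}. Safe: 1. Place at column 1.
Row 3: attacked by (1,6)→{4,6}; (2,1)→{1,2}; (4,5)→{4,5,6}; (5,7)→{5,7}; (6,2)→{2,5}; (7,4)→{4}. Safe: 3. Place at column 3.
Columns [6, 1, 3, 5, 7, 2, 4], r−c [-5, 1, 0, -1, -2, 4, 3], r+c [7, 3, 6, 9, 12, 8, 11] are all distinct, so no two queens attack.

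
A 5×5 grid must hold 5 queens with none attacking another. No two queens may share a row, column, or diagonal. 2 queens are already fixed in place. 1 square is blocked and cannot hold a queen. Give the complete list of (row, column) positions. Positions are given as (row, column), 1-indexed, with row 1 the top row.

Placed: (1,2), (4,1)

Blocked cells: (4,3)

(1,2) (2,5) (3,3) (4,1) (5,4)

Row 2: attacked by (1,2)→{1,2,3}; (4,1)→{1,3}. Safe: 4, 5. Place at column 5.
Row 3: attacked by (1,2)→{2,4}; (2,5)→{4,5}; (4,1)→{1,2}. Safe: 3. Place at column 3.
Row 5: attacked by (1,2)→{2}; (2,5)→{2,5}; (3,3)→{1,3,5}; (4,1)→{1,2}. Safe: 4. Place at column 4.
Columns [2, 5, 3, 1, 4], r−c [-1, -3, 0, 3, 1], r+c [3, 7, 6, 5, 9] are all distinct, so no two queens attack.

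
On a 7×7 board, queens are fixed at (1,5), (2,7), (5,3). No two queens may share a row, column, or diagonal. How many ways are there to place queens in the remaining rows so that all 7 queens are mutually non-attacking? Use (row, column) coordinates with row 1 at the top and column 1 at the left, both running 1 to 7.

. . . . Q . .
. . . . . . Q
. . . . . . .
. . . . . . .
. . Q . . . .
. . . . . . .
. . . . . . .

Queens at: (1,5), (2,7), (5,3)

Branch on row 3: col 2 → 1; col 4 → 0.
Sum: 1 + 0 = 1.

1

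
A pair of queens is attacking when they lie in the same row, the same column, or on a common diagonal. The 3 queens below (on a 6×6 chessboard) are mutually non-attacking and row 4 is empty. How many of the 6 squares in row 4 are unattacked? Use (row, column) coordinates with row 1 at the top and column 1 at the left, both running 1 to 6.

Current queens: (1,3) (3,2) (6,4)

1

(1,3) attacks row 4 at column 3 and diagonals 6.
(3,2) attacks row 4 at column 2 and diagonals 1, 3.
(6,4) attacks row 4 at column 4 and diagonals 2, 6.
Attacked columns: {1, 2, 3, 4, 6}. Safe: {5}.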